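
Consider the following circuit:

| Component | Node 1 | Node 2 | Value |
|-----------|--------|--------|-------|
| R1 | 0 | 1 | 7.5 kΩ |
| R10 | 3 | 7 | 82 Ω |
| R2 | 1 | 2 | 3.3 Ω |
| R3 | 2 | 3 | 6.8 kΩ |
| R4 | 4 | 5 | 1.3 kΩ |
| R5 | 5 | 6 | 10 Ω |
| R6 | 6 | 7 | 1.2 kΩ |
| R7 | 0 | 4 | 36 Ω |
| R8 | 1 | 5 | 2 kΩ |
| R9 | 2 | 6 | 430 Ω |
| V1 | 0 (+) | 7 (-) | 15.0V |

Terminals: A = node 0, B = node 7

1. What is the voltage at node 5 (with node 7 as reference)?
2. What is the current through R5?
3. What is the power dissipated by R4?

Nodal analysis, taking node 7 as the 0 V reference.
Source V1 fixes V_0 = 15 V.
KCL at each unknown node (sum of currents leaving = 0; resistances in Ω):
  Node 1: (V_1 - 15)/7500 + (V_1 - V_2)/3.3 + (V_1 - V_5)/2000 = 0
  Node 2: (V_2 - V_1)/3.3 + (V_2 - V_3)/6800 + (V_2 - V_6)/430 = 0
  Node 3: (V_3 - V_2)/6800 + (V_3 - 0)/82 = 0
  Node 4: (V_4 - V_5)/1300 + (V_4 - 15)/36 = 0
  Node 5: (V_5 - V_4)/1300 + (V_5 - V_6)/10 + (V_5 - V_1)/2000 = 0
  Node 6: (V_6 - V_5)/10 + (V_6 - 0)/1200 + (V_6 - V_2)/430 = 0
Collecting terms (coefficients in siemens):
  0.3037·V_1 - 0.303·V_2 - 0.0005·V_5 = 0.002
  0.3055·V_2 - 0.303·V_1 - 0.0001471·V_3 - 0.002326·V_6 = 0
  0.01234·V_3 - 0.0001471·V_2 = 0
  0.02855·V_4 - 0.0007692·V_5 = 0.4167
  0.1013·V_5 - 0.0005·V_1 - 0.0007692·V_4 - 0.1·V_6 = 0
  0.1032·V_6 - 0.002326·V_2 - 0.1·V_5 = 0
Solving these 6 simultaneous equations (Gaussian elimination) gives:
  V_1 = 7.104 V, V_2 = 7.101 V, V_3 = 0.0846 V, V_4 = 14.79 V
  V_5 = 7.142 V, V_6 = 7.083 V
Part 1:
  Read off the nodal solution: V_5 = 7.142 V
Part 2:
  I_R5 = (V_5 - V_6)/R5 = (7.142 - 7.083)/10 = 0.005863 A
  Magnitude: I_R5 = 0.005863 A
Part 3:
  I_R4 = (V_4 - V_5)/R4 = (14.79 - 7.142)/1300 = 0.005882 A
  P_R4 = I_R4² × R4 = (0.005882)² × 1300 = 0.04497 W

Final answers:
1. V_5 = 7.142 V
2. I_R5 = 0.005863 A
3. P_R4 = 0.04497 W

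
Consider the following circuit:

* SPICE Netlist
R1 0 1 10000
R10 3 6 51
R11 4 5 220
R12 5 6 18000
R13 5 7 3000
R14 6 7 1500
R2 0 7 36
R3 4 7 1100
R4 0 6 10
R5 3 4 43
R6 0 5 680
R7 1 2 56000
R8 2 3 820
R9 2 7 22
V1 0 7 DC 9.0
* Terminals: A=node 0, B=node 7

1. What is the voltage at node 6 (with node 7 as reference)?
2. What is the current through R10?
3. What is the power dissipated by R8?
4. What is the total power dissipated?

Nodal analysis, taking node 7 as the 0 V reference.
Source V1 fixes V_0 = 9 V.
KCL at each unknown node (sum of currents leaving = 0; resistances in Ω):
  Node 1: (V_1 - 9)/10000 + (V_1 - V_2)/56000 = 0
  Node 2: (V_2 - V_1)/56000 + (V_2 - V_3)/820 + (V_2 - 0)/22 = 0
  Node 3: (V_3 - V_4)/43 + (V_3 - V_2)/820 + (V_3 - V_6)/51 = 0
  Node 4: (V_4 - 0)/1100 + (V_4 - V_3)/43 + (V_4 - V_5)/220 = 0
  Node 5: (V_5 - 9)/680 + (V_5 - V_4)/220 + (V_5 - V_6)/18000 + (V_5 - 0)/3000 = 0
  Node 6: (V_6 - 9)/10 + (V_6 - V_3)/51 + (V_6 - V_5)/18000 + (V_6 - 0)/1500 = 0
Collecting terms (coefficients in siemens):
  0.0001179·V_1 - 0.00001786·V_2 = 0.0009
  0.04669·V_2 - 0.00001786·V_1 - 0.00122·V_3 = 0
  0.04408·V_3 - 0.00122·V_2 - 0.02326·V_4 - 0.01961·V_6 = 0
  0.02871·V_4 - 0.02326·V_3 - 0.004545·V_5 = 0
  0.006405·V_5 - 0.004545·V_4 - 0.00005556·V_6 = 0.01324
  0.1203·V_6 - 0.01961·V_3 - 0.00005556·V_5 = 0.9
Solving these 6 simultaneous equations (Gaussian elimination) gives:
  V_1 = 7.668 V, V_2 = 0.2099 V, V_3 = 7.926 V, V_4 = 7.615 V
  V_5 = 7.547 V, V_6 = 8.774 V
Part 1:
  Read off the nodal solution: V_6 = 8.774 V
Part 2:
  I_R10 = (V_3 - V_6)/R10 = (7.926 - 8.774)/51 = -0.01664 A
  Magnitude: I_R10 = 0.01664 A
Part 3:
  I_R8 = (V_2 - V_3)/R8 = (0.2099 - 7.926)/820 = -0.009409 A
  P_R8 = I_R8² × R8 = (-0.009409)² × 820 = 0.0726 W
Part 4:
  Power in each resistor, P = (ΔV)²/R:
    P_R1 = (9 - 7.668)²/10000 = 0.0001774 W
    P_R2 = (9 - 0)²/36 = 2.25 W
    P_R3 = (7.615 - 0)²/1100 = 0.05271 W
    P_R4 = (9 - 8.774)²/10 = 0.005089 W
    P_R5 = (7.926 - 7.615)²/43 = 0.002249 W
    P_R6 = (9 - 7.547)²/680 = 0.003107 W
    P_R7 = (7.668 - 0.2099)²/56000 = 0.0009933 W
    P_R8 = (0.2099 - 7.926)²/820 = 0.0726 W
    P_R9 = (0.2099 - 0)²/22 = 0.002003 W
    P_R10 = (7.926 - 8.774)²/51 = 0.01412 W
    P_R11 = (7.615 - 7.547)²/220 = 0.00002112 W
    P_R12 = (7.547 - 8.774)²/18000 = 0.00008376 W
    P_R13 = (7.547 - 0)²/3000 = 0.01898 W
    P_R14 = (8.774 - 0)²/1500 = 0.05133 W
  P_total = P_R1 + P_R2 + P_R3 + P_R4 + P_R5 + P_R6 + P_R7 + P_R8 + P_R9 + P_R10 + P_R11 + P_R12 + P_R13 + P_R14 = 2.473 W

Final answers:
1. V_6 = 8.774 V
2. I_R10 = 0.01664 A
3. P_R8 = 0.0726 W
4. P_total = 2.473 W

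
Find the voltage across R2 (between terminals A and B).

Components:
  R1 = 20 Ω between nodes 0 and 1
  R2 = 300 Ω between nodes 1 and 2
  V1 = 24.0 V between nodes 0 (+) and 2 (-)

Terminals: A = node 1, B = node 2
R1 and R2 are in series across V1 (node 0 → node 1 → node 2), and the output A–B is taken across R2, so this is a voltage divider.
Series current: I = V1/(R1 + R2) = 24/(20 + 300) = 24/320 = 0.075 A
V_R2 = I × R2 = V1 × R2/(R1 + R2) = 24 × 300/320 = 22.5 V

Final answer: 22.5 V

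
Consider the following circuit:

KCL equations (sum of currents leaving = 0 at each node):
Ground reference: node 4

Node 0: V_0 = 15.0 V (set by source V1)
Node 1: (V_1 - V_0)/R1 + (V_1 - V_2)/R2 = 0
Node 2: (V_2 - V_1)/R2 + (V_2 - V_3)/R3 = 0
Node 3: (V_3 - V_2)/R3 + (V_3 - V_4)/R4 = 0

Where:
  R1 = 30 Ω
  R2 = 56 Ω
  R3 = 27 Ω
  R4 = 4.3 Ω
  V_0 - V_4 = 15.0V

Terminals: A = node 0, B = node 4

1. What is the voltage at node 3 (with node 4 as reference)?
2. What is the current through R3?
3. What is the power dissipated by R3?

Nodal analysis, taking node 4 as the 0 V reference.
Source V1 fixes V_0 = 15 V.
KCL at each unknown node (sum of currents leaving = 0; resistances in Ω):
  Node 1: (V_1 - 15)/30 + (V_1 - V_2)/56 = 0
  Node 2: (V_2 - V_1)/56 + (V_2 - V_3)/27 = 0
  Node 3: (V_3 - V_2)/27 + (V_3 - 0)/4.3 = 0
Collecting terms (coefficients in siemens):
  0.05119·V_1 - 0.01786·V_2 = 0.5
  0.05489·V_2 - 0.01786·V_1 - 0.03704·V_3 = 0
  0.2696·V_3 - 0.03704·V_2 = 0
Solving these 3 simultaneous equations (Gaussian elimination) gives:
  V_1 = 11.16 V, V_2 = 4.003 V, V_3 = 0.5499 V
Part 1:
  Read off the nodal solution: V_3 = 0.5499 V
Part 2:
  I_R3 = (V_2 - V_3)/R3 = (4.003 - 0.5499)/27 = 0.1279 A
  Magnitude: I_R3 = 0.1279 A
Part 3:
  I_R3 = (V_2 - V_3)/R3 = (4.003 - 0.5499)/27 = 0.1279 A
  P_R3 = I_R3² × R3 = (0.1279)² × 27 = 0.4415 W

Final answers:
1. V_3 = 0.5499 V
2. I_R3 = 0.1279 A
3. P_R3 = 0.4415 W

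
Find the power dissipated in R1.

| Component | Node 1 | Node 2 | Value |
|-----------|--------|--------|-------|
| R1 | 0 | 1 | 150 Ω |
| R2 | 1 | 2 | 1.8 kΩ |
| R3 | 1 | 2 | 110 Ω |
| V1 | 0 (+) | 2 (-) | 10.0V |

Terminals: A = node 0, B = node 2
Nodal analysis, taking node 2 as the 0 V reference.
Source V1 fixes V_0 = 10 V.
KCL at each unknown node (sum of currents leaving = 0; resistances in Ω):
  Node 1: (V_1 - 10)/150 + (V_1 - 0)/1800 + (V_1 - 0)/110 = 0
Collecting terms: 0.01631 × V_1 = 0.06667  =>  V_1 = 4.087 V
I_R1 = (V_0 - V_1)/R1 = (10 - 4.087)/150 = 0.03942 A
P_R1 = I_R1² × R1 = (0.03942)² × 150 = 0.2331 W

Final answer: 0.2331 W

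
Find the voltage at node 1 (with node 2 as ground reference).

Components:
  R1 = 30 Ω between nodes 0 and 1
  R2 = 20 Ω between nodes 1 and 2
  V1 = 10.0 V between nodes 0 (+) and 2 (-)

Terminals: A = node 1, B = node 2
Nodal analysis, taking node 2 as the 0 V reference.
Source V1 fixes V_0 = 10 V.
KCL at each unknown node (sum of currents leaving = 0; resistances in Ω):
  Node 1: (V_1 - 10)/30 + (V_1 - 0)/20 = 0
Collecting terms: 0.08333 × V_1 = 0.3333  =>  V_1 = 4 V
The requested potential is V_1 = 4 V.

Final answer: V_1 = 4 V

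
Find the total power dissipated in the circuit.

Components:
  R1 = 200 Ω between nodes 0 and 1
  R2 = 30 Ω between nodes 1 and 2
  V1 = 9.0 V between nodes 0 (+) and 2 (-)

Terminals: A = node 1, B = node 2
Nodal analysis, taking node 2 as the 0 V reference.
Source V1 fixes V_0 = 9 V.
KCL at each unknown node (sum of currents leaving = 0; resistances in Ω):
  Node 1: (V_1 - 9)/200 + (V_1 - 0)/30 = 0
Collecting terms: 0.03833 × V_1 = 0.045  =>  V_1 = 1.174 V
Power in each resistor, P = (ΔV)²/R:
  P_R1 = (9 - 1.174)²/200 = 0.3062 W
  P_R2 = (1.174 - 0)²/30 = 0.04594 W
P_total = P_R1 + P_R2 = 0.3522 W

Final answer: 0.3522 W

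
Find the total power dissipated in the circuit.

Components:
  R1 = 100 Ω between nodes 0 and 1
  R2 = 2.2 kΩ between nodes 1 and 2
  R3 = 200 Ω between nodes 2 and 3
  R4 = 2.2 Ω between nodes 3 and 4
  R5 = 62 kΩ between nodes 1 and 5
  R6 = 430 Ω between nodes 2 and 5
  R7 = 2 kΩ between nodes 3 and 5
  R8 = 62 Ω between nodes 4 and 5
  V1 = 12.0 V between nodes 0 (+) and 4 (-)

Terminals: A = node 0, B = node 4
Nodal analysis, taking node 4 as the 0 V reference.
Source V1 fixes V_0 = 12 V.
KCL at each unknown node (sum of currents leaving = 0; resistances in Ω):
  Node 1: (V_1 - 12)/100 + (V_1 - V_2)/2200 + (V_1 - V_5)/62000 = 0
  Node 2: (V_2 - V_1)/2200 + (V_2 - V_3)/200 + (V_2 - V_5)/430 = 0
  Node 3: (V_3 - V_2)/200 + (V_3 - 0)/2.2 + (V_3 - V_5)/2000 = 0
  Node 5: (V_5 - V_1)/62000 + (V_5 - V_2)/430 + (V_5 - V_3)/2000 + (V_5 - 0)/62 = 0
Collecting terms (coefficients in siemens):
  0.01047·V_1 - 0.0004545·V_2 - 0.00001613·V_5 = 0.12
  0.00778·V_2 - 0.0004545·V_1 - 0.005·V_3 - 0.002326·V_5 = 0
  0.46·V_3 - 0.005·V_2 - 0.0005·V_5 = 0
  0.01897·V_5 - 0.00001613·V_1 - 0.002326·V_2 - 0.0005·V_3 = 0
Solving these 4 simultaneous equations (Gaussian elimination) gives:
  V_1 = 11.49 V, V_2 = 0.7052 V, V_3 = 0.007769 V, V_5 = 0.09642 V
Power in each resistor, P = (ΔV)²/R:
  P_R1 = (12 - 11.49)²/100 = 0.002587 W
  P_R2 = (11.49 - 0.7052)²/2200 = 0.05288 W
  P_R3 = (0.7052 - 0.007769)²/200 = 0.002432 W
  P_R4 = (0.007769 - 0)²/2.2 = 0.00002744 W
  P_R5 = (11.49 - 0.09642)²/62000 = 0.002094 W
  P_R6 = (0.7052 - 0.09642)²/430 = 0.0008618 W
  P_R7 = (0.007769 - 0.09642)²/2000 = 0.00000393 W
  P_R8 = (0 - 0.09642)²/62 = 0.00015 W
P_total = P_R1 + P_R2 + P_R3 + P_R4 + P_R5 + P_R6 + P_R7 + P_R8 = 0.06104 W

Final answer: 0.06104 W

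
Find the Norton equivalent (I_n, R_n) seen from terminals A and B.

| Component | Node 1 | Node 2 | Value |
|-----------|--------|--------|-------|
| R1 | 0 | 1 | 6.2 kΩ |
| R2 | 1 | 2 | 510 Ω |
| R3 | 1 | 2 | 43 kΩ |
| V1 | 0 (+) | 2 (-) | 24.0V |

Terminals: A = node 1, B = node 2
Find the Thévenin equivalent first; then I_n = V_th/R_th and R_n = R_th.
Step 1 — V_th is the open-circuit voltage V_A - V_B (nothing connected across the terminals).
Nodal analysis, taking node 2 as the 0 V reference.
Source V1 fixes V_0 = 24 V.
KCL at each unknown node (sum of currents leaving = 0; resistances in Ω):
  Node 1: (V_1 - 24)/6200 + (V_1 - 0)/510 + (V_1 - 0)/43000 = 0
Collecting terms: 0.002145 × V_1 = 0.003871  =>  V_1 = 1.804 V
V_th = V_1 - V_2 = 1.804 - 0 = 1.804 V
Step 2 — R_th: zero the source — replace V1 by a short circuit (node 2 merges into node 0) — and find the resistance seen between A (node 1) and B (node 0).
Reduce the network between node 1 (A) and node 0 (B) by series/parallel combination:
  Rp1 = R1 ‖ R2 ‖ R3 (parallel, all between nodes 0 and 1) = 1/(1/6200 + 1/510 + 1/43000) = 466.1 Ω
R_th = 466.1 Ω
I_n = V_th/R_th = 1.804/466.1 = 0.003871 A, and R_n = R_th = 466.1 Ω

Final answer: I_n = 0.003871 A, R_n = 466.1 Ω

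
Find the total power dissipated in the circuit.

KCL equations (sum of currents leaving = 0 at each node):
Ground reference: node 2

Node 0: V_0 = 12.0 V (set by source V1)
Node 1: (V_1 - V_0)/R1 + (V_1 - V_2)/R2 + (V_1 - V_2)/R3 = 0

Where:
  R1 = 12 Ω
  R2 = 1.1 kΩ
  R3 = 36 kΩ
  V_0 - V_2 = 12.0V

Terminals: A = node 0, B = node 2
Nodal analysis, taking node 2 as the 0 V reference.
Source V1 fixes V_0 = 12 V.
KCL at each unknown node (sum of currents leaving = 0; resistances in Ω):
  Node 1: (V_1 - 12)/12 + (V_1 - 0)/1100 + (V_1 - 0)/36000 = 0
Collecting terms: 0.08427 × V_1 = 1  =>  V_1 = 11.87 V
Power in each resistor, P = (ΔV)²/R:
  P_R1 = (12 - 11.87)²/12 = 0.001483 W
  P_R2 = (11.87 - 0)²/1100 = 0.128 W
  P_R3 = (11.87 - 0)²/36000 = 0.003912 W
P_total = P_R1 + P_R2 + P_R3 = 0.1334 W

Final answer: 0.1334 W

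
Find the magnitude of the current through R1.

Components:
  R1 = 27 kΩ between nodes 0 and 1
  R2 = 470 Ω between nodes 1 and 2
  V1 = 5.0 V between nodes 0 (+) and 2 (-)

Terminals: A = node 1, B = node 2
Nodal analysis, taking node 2 as the 0 V reference.
Source V1 fixes V_0 = 5 V.
KCL at each unknown node (sum of currents leaving = 0; resistances in Ω):
  Node 1: (V_1 - 5)/27000 + (V_1 - 0)/470 = 0
Collecting terms: 0.002165 × V_1 = 0.0001852  =>  V_1 = 0.08555 V
I_R1 = (V_0 - V_1)/R1 = (5 - 0.08555)/27000 = 0.000182 A
|I_R1| = 0.000182 A

Final answer: |I_R1| = 0.000182 A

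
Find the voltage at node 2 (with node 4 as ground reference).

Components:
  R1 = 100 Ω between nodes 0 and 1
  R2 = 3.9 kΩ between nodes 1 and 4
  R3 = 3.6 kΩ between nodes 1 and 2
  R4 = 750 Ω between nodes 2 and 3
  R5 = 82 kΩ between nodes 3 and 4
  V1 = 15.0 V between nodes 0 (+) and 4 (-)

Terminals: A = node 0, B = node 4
Nodal analysis, taking node 4 as the 0 V reference.
Source V1 fixes V_0 = 15 V.
KCL at each unknown node (sum of currents leaving = 0; resistances in Ω):
  Node 1: (V_1 - 15)/100 + (V_1 - 0)/3900 + (V_1 - V_2)/3600 = 0
  Node 2: (V_2 - V_1)/3600 + (V_2 - V_3)/750 = 0
  Node 3: (V_3 - V_2)/750 + (V_3 - 0)/82000 = 0
Collecting terms (coefficients in siemens):
  0.01053·V_1 - 0.0002778·V_2 = 0.15
  0.001611·V_2 - 0.0002778·V_1 - 0.001333·V_3 = 0
  0.001346·V_3 - 0.001333·V_2 = 0
Solving these 3 simultaneous equations (Gaussian elimination) gives:
  V_1 = 14.61 V, V_2 = 14 V, V_3 = 13.87 V
The requested potential is V_2 = 14 V.

Final answer: V_2 = 14 V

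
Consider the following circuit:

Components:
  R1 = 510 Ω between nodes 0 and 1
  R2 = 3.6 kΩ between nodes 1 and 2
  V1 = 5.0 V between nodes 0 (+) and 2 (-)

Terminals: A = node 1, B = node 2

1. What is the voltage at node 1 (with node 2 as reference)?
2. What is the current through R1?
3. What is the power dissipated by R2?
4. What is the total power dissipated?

Nodal analysis, taking node 2 as the 0 V reference.
Source V1 fixes V_0 = 5 V.
KCL at each unknown node (sum of currents leaving = 0; resistances in Ω):
  Node 1: (V_1 - 5)/510 + (V_1 - 0)/3600 = 0
Collecting terms: 0.002239 × V_1 = 0.009804  =>  V_1 = 4.38 V
Part 1:
  Read off the nodal solution: V_1 = 4.38 V
Part 2:
  I_R1 = (V_0 - V_1)/R1 = (5 - 4.38)/510 = 0.001217 A
  Magnitude: I_R1 = 0.001217 A
Part 3:
  I_R2 = (V_1 - V_2)/R2 = (4.38 - 0)/3600 = 0.001217 A
  P_R2 = I_R2² × R2 = (0.001217)² × 3600 = 0.005328 W
Part 4:
  Power in each resistor, P = (ΔV)²/R:
    P_R1 = (5 - 4.38)²/510 = 0.0007548 W
    P_R2 = (4.38 - 0)²/3600 = 0.005328 W
  P_total = P_R1 + P_R2 = 0.006083 W

Final answers:
1. V_1 = 4.38 V
2. I_R1 = 0.001217 A
3. P_R2 = 0.005328 W
4. P_total = 0.006083 W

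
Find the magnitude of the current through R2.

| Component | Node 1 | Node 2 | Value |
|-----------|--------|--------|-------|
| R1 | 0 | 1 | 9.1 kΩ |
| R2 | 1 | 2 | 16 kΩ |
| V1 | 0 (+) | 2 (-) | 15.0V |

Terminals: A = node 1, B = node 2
Nodal analysis, taking node 2 as the 0 V reference.
Source V1 fixes V_0 = 15 V.
KCL at each unknown node (sum of currents leaving = 0; resistances in Ω):
  Node 1: (V_1 - 15)/9100 + (V_1 - 0)/16000 = 0
Collecting terms: 0.0001724 × V_1 = 0.001648  =>  V_1 = 9.562 V
I_R2 = (V_1 - V_2)/R2 = (9.562 - 0)/16000 = 0.0005976 A
|I_R2| = 0.0005976 A

Final answer: |I_R2| = 0.0005976 A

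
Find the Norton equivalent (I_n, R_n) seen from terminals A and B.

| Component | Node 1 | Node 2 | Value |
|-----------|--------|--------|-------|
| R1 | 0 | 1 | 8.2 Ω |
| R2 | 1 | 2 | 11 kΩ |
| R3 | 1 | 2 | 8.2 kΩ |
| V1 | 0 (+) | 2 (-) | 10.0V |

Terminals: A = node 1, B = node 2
Find the Thévenin equivalent first; then I_n = V_th/R_th and R_n = R_th.
Step 1 — V_th is the open-circuit voltage V_A - V_B (nothing connected across the terminals).
Nodal analysis, taking node 2 as the 0 V reference.
Source V1 fixes V_0 = 10 V.
KCL at each unknown node (sum of currents leaving = 0; resistances in Ω):
  Node 1: (V_1 - 10)/8.2 + (V_1 - 0)/11000 + (V_1 - 0)/8200 = 0
Collecting terms: 0.1222 × V_1 = 1.22  =>  V_1 = 9.983 V
V_th = V_1 - V_2 = 9.983 - 0 = 9.983 V
Step 2 — R_th: zero the source — replace V1 by a short circuit (node 2 merges into node 0) — and find the resistance seen between A (node 1) and B (node 0).
Reduce the network between node 1 (A) and node 0 (B) by series/parallel combination:
  Rp1 = R1 ‖ R2 ‖ R3 (parallel, all between nodes 0 and 1) = 1/(1/8.2 + 1/11000 + 1/8200) = 8.186 Ω
R_th = 8.186 Ω
I_n = V_th/R_th = 9.983/8.186 = 1.22 A, and R_n = R_th = 8.186 Ω

Final answer: I_n = 1.22 A, R_n = 8.186 Ω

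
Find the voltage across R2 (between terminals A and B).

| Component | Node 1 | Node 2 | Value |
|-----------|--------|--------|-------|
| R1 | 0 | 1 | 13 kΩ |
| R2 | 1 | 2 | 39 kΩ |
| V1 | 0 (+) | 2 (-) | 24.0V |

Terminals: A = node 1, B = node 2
R1 and R2 are in series across V1 (node 0 → node 1 → node 2), and the output A–B is taken across R2, so this is a voltage divider.
Series current: I = V1/(R1 + R2) = 24/(13000 + 39000) = 24/52000 = 0.0004615 A
V_R2 = I × R2 = V1 × R2/(R1 + R2) = 24 × 39000/52000 = 18 V

Final answer: 18 V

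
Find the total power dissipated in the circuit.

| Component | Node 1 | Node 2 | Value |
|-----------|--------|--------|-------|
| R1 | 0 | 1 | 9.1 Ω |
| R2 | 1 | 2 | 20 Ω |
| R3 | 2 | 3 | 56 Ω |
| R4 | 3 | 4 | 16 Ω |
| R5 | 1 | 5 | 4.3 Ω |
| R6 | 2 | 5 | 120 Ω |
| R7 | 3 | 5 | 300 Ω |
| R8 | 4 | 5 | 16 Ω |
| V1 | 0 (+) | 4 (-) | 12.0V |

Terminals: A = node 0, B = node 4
Nodal analysis, taking node 4 as the 0 V reference.
Source V1 fixes V_0 = 12 V.
KCL at each unknown node (sum of currents leaving = 0; resistances in Ω):
  Node 1: (V_1 - 12)/9.1 + (V_1 - V_2)/20 + (V_1 - V_5)/4.3 = 0
  Node 2: (V_2 - V_1)/20 + (V_2 - V_3)/56 + (V_2 - V_5)/120 = 0
  Node 3: (V_3 - V_2)/56 + (V_3 - 0)/16 + (V_3 - V_5)/300 = 0
  Node 5: (V_5 - V_1)/4.3 + (V_5 - V_2)/120 + (V_5 - V_3)/300 + (V_5 - 0)/16 = 0
Collecting terms (coefficients in siemens):
  0.3924·V_1 - 0.05·V_2 - 0.2326·V_5 = 1.319
  0.07619·V_2 - 0.05·V_1 - 0.01786·V_3 - 0.008333·V_5 = 0
  0.08369·V_3 - 0.01786·V_2 - 0.003333·V_5 = 0
  0.3067·V_5 - 0.2326·V_1 - 0.008333·V_2 - 0.003333·V_3 = 0
Solving these 4 simultaneous equations (Gaussian elimination) gives:
  V_1 = 7.702 V, V_2 = 6.073 V, V_3 = 1.536 V, V_5 = 6.021 V
Power in each resistor, P = (ΔV)²/R:
  P_R1 = (12 - 7.702)²/9.1 = 2.03 W
  P_R2 = (7.702 - 6.073)²/20 = 0.1327 W
  P_R3 = (6.073 - 1.536)²/56 = 0.3676 W
  P_R4 = (1.536 - 0)²/16 = 0.1474 W
  P_R5 = (7.702 - 6.021)²/4.3 = 0.6569 W
  P_R6 = (6.073 - 6.021)²/120 = 0.00002219 W
  P_R7 = (1.536 - 6.021)²/300 = 0.06707 W
  P_R8 = (0 - 6.021)²/16 = 2.266 W
P_total = P_R1 + P_R2 + P_R3 + P_R4 + P_R5 + P_R6 + P_R7 + P_R8 = 5.668 W

Final answer: 5.668 W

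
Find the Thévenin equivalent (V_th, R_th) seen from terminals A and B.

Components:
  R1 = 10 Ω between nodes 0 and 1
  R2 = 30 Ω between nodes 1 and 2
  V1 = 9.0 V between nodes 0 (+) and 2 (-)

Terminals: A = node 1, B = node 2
Step 1 — V_th is the open-circuit voltage V_A - V_B (nothing connected across the terminals).
Nodal analysis, taking node 2 as the 0 V reference.
Source V1 fixes V_0 = 9 V.
KCL at each unknown node (sum of currents leaving = 0; resistances in Ω):
  Node 1: (V_1 - 9)/10 + (V_1 - 0)/30 = 0
Collecting terms: 0.1333 × V_1 = 0.9  =>  V_1 = 6.75 V
V_th = V_1 - V_2 = 6.75 - 0 = 6.75 V
Step 2 — R_th: zero the source — replace V1 by a short circuit (node 2 merges into node 0) — and find the resistance seen between A (node 1) and B (node 0).
Reduce the network between node 1 (A) and node 0 (B) by series/parallel combination:
  Rp1 = R1 ‖ R2 (parallel, both between nodes 0 and 1) = 1/(1/10 + 1/30) = 7.5 Ω
R_th = 7.5 Ω

Final answer: V_th = 6.75 V, R_th = 7.5 Ω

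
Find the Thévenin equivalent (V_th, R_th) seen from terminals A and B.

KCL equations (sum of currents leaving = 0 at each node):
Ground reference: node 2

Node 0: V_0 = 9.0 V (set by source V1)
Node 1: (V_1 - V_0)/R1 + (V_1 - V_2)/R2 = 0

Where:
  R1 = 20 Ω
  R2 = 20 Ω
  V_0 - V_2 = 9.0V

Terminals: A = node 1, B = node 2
Step 1 — V_th is the open-circuit voltage V_A - V_B (nothing connected across the terminals).
Nodal analysis, taking node 2 as the 0 V reference.
Source V1 fixes V_0 = 9 V.
KCL at each unknown node (sum of currents leaving = 0; resistances in Ω):
  Node 1: (V_1 - 9)/20 + (V_1 - 0)/20 = 0
Collecting terms: 0.1 × V_1 = 0.45  =>  V_1 = 4.5 V
V_th = V_1 - V_2 = 4.5 - 0 = 4.5 V
Step 2 — R_th: zero the source — replace V1 by a short circuit (node 2 merges into node 0) — and find the resistance seen between A (node 1) and B (node 0).
Reduce the network between node 1 (A) and node 0 (B) by series/parallel combination:
  Rp1 = R1 ‖ R2 (parallel, both between nodes 0 and 1) = 1/(1/20 + 1/20) = 10 Ω
R_th = 10 Ω

Final answer: V_th = 4.5 V, R_th = 10 Ω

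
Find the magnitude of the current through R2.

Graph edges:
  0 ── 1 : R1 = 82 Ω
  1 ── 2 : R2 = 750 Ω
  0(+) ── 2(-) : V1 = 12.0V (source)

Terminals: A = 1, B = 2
Nodal analysis, taking node 2 as the 0 V reference.
Source V1 fixes V_0 = 12 V.
KCL at each unknown node (sum of currents leaving = 0; resistances in Ω):
  Node 1: (V_1 - 12)/82 + (V_1 - 0)/750 = 0
Collecting terms: 0.01353 × V_1 = 0.1463  =>  V_1 = 10.82 V
I_R2 = (V_1 - V_2)/R2 = (10.82 - 0)/750 = 0.01442 A
|I_R2| = 0.01442 A

Final answer: |I_R2| = 0.01442 A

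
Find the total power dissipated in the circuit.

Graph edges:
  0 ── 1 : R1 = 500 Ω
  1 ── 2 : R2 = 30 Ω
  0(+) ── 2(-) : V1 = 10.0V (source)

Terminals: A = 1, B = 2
Nodal analysis, taking node 2 as the 0 V reference.
Source V1 fixes V_0 = 10 V.
KCL at each unknown node (sum of currents leaving = 0; resistances in Ω):
  Node 1: (V_1 - 10)/500 + (V_1 - 0)/30 = 0
Collecting terms: 0.03533 × V_1 = 0.02  =>  V_1 = 0.566 V
Power in each resistor, P = (ΔV)²/R:
  P_R1 = (10 - 0.566)²/500 = 0.178 W
  P_R2 = (0.566 - 0)²/30 = 0.01068 W
P_total = P_R1 + P_R2 = 0.1887 W

Final answer: 0.1887 W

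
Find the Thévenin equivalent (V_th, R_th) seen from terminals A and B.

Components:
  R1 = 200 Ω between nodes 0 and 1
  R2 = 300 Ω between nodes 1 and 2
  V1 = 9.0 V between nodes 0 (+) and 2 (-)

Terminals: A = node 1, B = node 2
Step 1 — V_th is the open-circuit voltage V_A - V_B (nothing connected across the terminals).
Nodal analysis, taking node 2 as the 0 V reference.
Source V1 fixes V_0 = 9 V.
KCL at each unknown node (sum of currents leaving = 0; resistances in Ω):
  Node 1: (V_1 - 9)/200 + (V_1 - 0)/300 = 0
Collecting terms: 0.008333 × V_1 = 0.045  =>  V_1 = 5.4 V
V_th = V_1 - V_2 = 5.4 - 0 = 5.4 V
Step 2 — R_th: zero the source — replace V1 by a short circuit (node 2 merges into node 0) — and find the resistance seen between A (node 1) and B (node 0).
Reduce the network between node 1 (A) and node 0 (B) by series/parallel combination:
  Rp1 = R1 ‖ R2 (parallel, both between nodes 0 and 1) = 1/(1/200 + 1/300) = 120 Ω
R_th = 120 Ω

Final answer: V_th = 5.4 V, R_th = 120 Ω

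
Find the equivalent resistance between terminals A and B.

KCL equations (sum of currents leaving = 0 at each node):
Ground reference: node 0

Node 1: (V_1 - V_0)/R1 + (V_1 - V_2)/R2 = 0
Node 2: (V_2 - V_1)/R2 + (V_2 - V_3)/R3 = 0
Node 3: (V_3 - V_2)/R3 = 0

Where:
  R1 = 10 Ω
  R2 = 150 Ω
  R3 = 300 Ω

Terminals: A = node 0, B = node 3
Reduce the network between node 0 (A) and node 3 (B) by series/parallel combination:
  Rs1 = R1 + R2 (series, joined only at node 1) = 10 + 150 = 160 Ω
  Rs2 = R3 + Rs1 (series, joined only at node 2) = 300 + 160 = 460 Ω
R_eq = 460 Ω

Final answer: 460 Ω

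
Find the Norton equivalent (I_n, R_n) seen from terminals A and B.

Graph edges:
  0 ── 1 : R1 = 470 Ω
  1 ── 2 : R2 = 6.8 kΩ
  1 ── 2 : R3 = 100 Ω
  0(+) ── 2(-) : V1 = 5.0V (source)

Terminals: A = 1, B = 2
Find the Thévenin equivalent first; then I_n = V_th/R_th and R_n = R_th.
Step 1 — V_th is the open-circuit voltage V_A - V_B (nothing connected across the terminals).
Nodal analysis, taking node 2 as the 0 V reference.
Source V1 fixes V_0 = 5 V.
KCL at each unknown node (sum of currents leaving = 0; resistances in Ω):
  Node 1: (V_1 - 5)/470 + (V_1 - 0)/6800 + (V_1 - 0)/100 = 0
Collecting terms: 0.01227 × V_1 = 0.01064  =>  V_1 = 0.8667 V
V_th = V_1 - V_2 = 0.8667 - 0 = 0.8667 V
Step 2 — R_th: zero the source — replace V1 by a short circuit (node 2 merges into node 0) — and find the resistance seen between A (node 1) and B (node 0).
Reduce the network between node 1 (A) and node 0 (B) by series/parallel combination:
  Rp1 = R1 ‖ R2 ‖ R3 (parallel, all between nodes 0 and 1) = 1/(1/470 + 1/6800 + 1/100) = 81.47 Ω
R_th = 81.47 Ω
I_n = V_th/R_th = 0.8667/81.47 = 0.01064 A, and R_n = R_th = 81.47 Ω

Final answer: I_n = 0.01064 A, R_n = 81.47 Ω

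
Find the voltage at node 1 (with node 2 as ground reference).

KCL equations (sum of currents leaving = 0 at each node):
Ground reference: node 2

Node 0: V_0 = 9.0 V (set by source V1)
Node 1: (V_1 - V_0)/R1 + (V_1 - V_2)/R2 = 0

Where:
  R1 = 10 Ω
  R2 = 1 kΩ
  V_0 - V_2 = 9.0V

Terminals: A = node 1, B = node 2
Nodal analysis, taking node 2 as the 0 V reference.
Source V1 fixes V_0 = 9 V.
KCL at each unknown node (sum of currents leaving = 0; resistances in Ω):
  Node 1: (V_1 - 9)/10 + (V_1 - 0)/1000 = 0
Collecting terms: 0.101 × V_1 = 0.9  =>  V_1 = 8.911 V
The requested potential is V_1 = 8.911 V.

Final answer: V_1 = 8.911 V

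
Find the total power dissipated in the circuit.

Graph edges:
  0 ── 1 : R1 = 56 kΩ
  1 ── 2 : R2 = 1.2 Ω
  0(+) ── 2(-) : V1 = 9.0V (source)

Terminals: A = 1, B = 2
Nodal analysis, taking node 2 as the 0 V reference.
Source V1 fixes V_0 = 9 V.
KCL at each unknown node (sum of currents leaving = 0; resistances in Ω):
  Node 1: (V_1 - 9)/56000 + (V_1 - 0)/1.2 = 0
Collecting terms: 0.8334 × V_1 = 0.0001607  =>  V_1 = 0.0001929 V
Power in each resistor, P = (ΔV)²/R:
  P_R1 = (9 - 0.0001929)²/56000 = 0.001446 W
  P_R2 = (0.0001929 - 0)²/1.2 = 0.00000003099 W
P_total = P_R1 + P_R2 = 0.001446 W

Final answer: 0.001446 W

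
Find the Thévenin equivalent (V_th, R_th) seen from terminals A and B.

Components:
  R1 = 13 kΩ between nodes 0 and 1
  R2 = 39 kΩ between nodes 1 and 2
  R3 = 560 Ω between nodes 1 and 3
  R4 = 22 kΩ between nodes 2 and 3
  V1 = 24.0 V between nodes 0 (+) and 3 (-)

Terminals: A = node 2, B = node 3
Step 1 — V_th is the open-circuit voltage V_A - V_B (nothing connected across the terminals).
Nodal analysis, taking node 3 as the 0 V reference.
Source V1 fixes V_0 = 24 V.
KCL at each unknown node (sum of currents leaving = 0; resistances in Ω):
  Node 1: (V_1 - 24)/13000 + (V_1 - V_2)/39000 + (V_1 - 0)/560 = 0
  Node 2: (V_2 - V_1)/39000 + (V_2 - 0)/22000 = 0
Collecting terms (coefficients in siemens):
  0.001888·V_1 - 0.00002564·V_2 = 0.001846
  0.0000711·V_2 - 0.00002564·V_1 = 0
Determinant D = (0.001888)(0.0000711) - (-0.00002564)(-0.00002564) = 0.0000001336
V_1 = [(0.001846)(0.0000711) - (-0.00002564)(0)]/D = 0.9825 V
V_2 = [(0.001888)(0) - (0.001846)(-0.00002564)]/D = 0.3543 V
V_th = V_2 - V_3 = 0.3543 - 0 = 0.3543 V
Step 2 — R_th: zero the source — replace V1 by a short circuit (node 3 merges into node 0) — and find the resistance seen between A (node 2) and B (node 0).
Reduce the network between node 2 (A) and node 0 (B) by series/parallel combination:
  Rp1 = R1 ‖ R3 (parallel, both between nodes 0 and 1) = 1/(1/13000 + 1/560) = 536.9 Ω
  Rs1 = R2 + Rp1 (series, joined only at node 1) = 39000 + 536.9 = 39540 Ω
  Rp2 = R4 ‖ Rs1 (parallel, both between nodes 0 and 2) = 1/(1/22000 + 1/39540) = 14130 Ω
R_th = 14.13 kΩ

Final answer: V_th = 0.3543 V, R_th = 14.13 kΩ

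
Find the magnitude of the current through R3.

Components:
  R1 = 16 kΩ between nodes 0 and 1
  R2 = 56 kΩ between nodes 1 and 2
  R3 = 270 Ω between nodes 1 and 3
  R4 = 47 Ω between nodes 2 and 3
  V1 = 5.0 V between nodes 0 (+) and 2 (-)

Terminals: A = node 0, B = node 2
Nodal analysis, taking node 2 as the 0 V reference.
Source V1 fixes V_0 = 5 V.
KCL at each unknown node (sum of currents leaving = 0; resistances in Ω):
  Node 1: (V_1 - 5)/16000 + (V_1 - 0)/56000 + (V_1 - V_3)/270 = 0
  Node 3: (V_3 - V_1)/270 + (V_3 - 0)/47 = 0
Collecting terms (coefficients in siemens):
  0.003784·V_1 - 0.003704·V_3 = 0.0003125
  0.02498·V_3 - 0.003704·V_1 = 0
Determinant D = (0.003784)(0.02498) - (-0.003704)(-0.003704) = 0.00008081
V_1 = [(0.0003125)(0.02498) - (-0.003704)(0)]/D = 0.0966 V
V_3 = [(0.003784)(0) - (0.0003125)(-0.003704)]/D = 0.01432 V
I_R3 = (V_1 - V_3)/R3 = (0.0966 - 0.01432)/270 = 0.0003047 A
|I_R3| = 0.0003047 A

Final answer: |I_R3| = 0.0003047 A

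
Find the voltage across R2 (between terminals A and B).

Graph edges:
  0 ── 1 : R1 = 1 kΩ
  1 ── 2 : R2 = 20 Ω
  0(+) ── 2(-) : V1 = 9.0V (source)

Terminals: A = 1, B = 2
R1 and R2 are in series across V1 (node 0 → node 1 → node 2), and the output A–B is taken across R2, so this is a voltage divider.
Series current: I = V1/(R1 + R2) = 9/(1000 + 20) = 9/1020 = 0.008824 A
V_R2 = I × R2 = V1 × R2/(R1 + R2) = 9 × 20/1020 = 0.1765 V

Final answer: 0.1765 V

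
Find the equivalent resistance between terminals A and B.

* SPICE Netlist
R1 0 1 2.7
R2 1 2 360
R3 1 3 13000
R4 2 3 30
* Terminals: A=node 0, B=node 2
Reduce the network between node 0 (A) and node 2 (B) by series/parallel combination:
  Rs1 = R3 + R4 (series, joined only at node 3) = 13000 + 30 = 13030 Ω
  Rp1 = R2 ‖ Rs1 (parallel, both between nodes 1 and 2) = 1/(1/360 + 1/13030) = 350.3 Ω
  Rs2 = R1 + Rp1 (series, joined only at node 1) = 2.7 + 350.3 = 353 Ω
R_eq = 353 Ω

Final answer: 353 Ω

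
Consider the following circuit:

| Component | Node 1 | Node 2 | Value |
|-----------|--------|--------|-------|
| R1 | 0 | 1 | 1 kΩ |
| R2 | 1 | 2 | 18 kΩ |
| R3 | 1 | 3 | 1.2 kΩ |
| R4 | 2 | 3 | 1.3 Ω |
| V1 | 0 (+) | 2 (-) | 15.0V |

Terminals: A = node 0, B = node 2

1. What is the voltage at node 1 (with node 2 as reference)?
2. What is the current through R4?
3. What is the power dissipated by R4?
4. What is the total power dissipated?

Nodal analysis, taking node 2 as the 0 V reference.
Source V1 fixes V_0 = 15 V.
KCL at each unknown node (sum of currents leaving = 0; resistances in Ω):
  Node 1: (V_1 - 15)/1000 + (V_1 - 0)/18000 + (V_1 - V_3)/1200 = 0
  Node 3: (V_3 - V_1)/1200 + (V_3 - 0)/1.3 = 0
Collecting terms (coefficients in siemens):
  0.001889·V_1 - 0.0008333·V_3 = 0.015
  0.7701·V_3 - 0.0008333·V_1 = 0
Determinant D = (0.001889)(0.7701) - (-0.0008333)(-0.0008333) = 0.001454
V_1 = [(0.015)(0.7701) - (-0.0008333)(0)]/D = 7.945 V
V_3 = [(0.001889)(0) - (0.015)(-0.0008333)]/D = 0.008598 V
Part 1:
  Read off the nodal solution: V_1 = 7.945 V
Part 2:
  I_R4 = (V_2 - V_3)/R4 = (0 - 0.008598)/1.3 = -0.006614 A
  Magnitude: I_R4 = 0.006614 A
Part 3:
  I_R4 = (V_2 - V_3)/R4 = (0 - 0.008598)/1.3 = -0.006614 A
  P_R4 = I_R4² × R4 = (-0.006614)² × 1.3 = 0.00005686 W
Part 4:
  Power in each resistor, P = (ΔV)²/R:
    P_R1 = (15 - 7.945)²/1000 = 0.04977 W
    P_R2 = (7.945 - 0)²/18000 = 0.003507 W
    P_R3 = (7.945 - 0.008598)²/1200 = 0.05249 W
    P_R4 = (0 - 0.008598)²/1.3 = 0.00005686 W
  P_total = P_R1 + P_R2 + P_R3 + P_R4 = 0.1058 W

Final answers:
1. V_1 = 7.945 V
2. I_R4 = 0.006614 A
3. P_R4 = 5.686e-05 W
4. P_total = 0.1058 W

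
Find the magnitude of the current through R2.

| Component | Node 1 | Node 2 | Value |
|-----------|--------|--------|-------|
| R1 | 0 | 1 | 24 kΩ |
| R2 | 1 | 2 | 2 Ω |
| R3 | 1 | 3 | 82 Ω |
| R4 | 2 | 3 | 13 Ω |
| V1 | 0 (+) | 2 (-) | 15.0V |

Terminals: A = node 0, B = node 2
Nodal analysis, taking node 2 as the 0 V reference.
Source V1 fixes V_0 = 15 V.
KCL at each unknown node (sum of currents leaving = 0; resistances in Ω):
  Node 1: (V_1 - 15)/24000 + (V_1 - 0)/2 + (V_1 - V_3)/82 = 0
  Node 3: (V_3 - V_1)/82 + (V_3 - 0)/13 = 0
Collecting terms (coefficients in siemens):
  0.5122·V_1 - 0.0122·V_3 = 0.000625
  0.08912·V_3 - 0.0122·V_1 = 0
Determinant D = (0.5122)(0.08912) - (-0.0122)(-0.0122) = 0.0455
V_1 = [(0.000625)(0.08912) - (-0.0122)(0)]/D = 0.001224 V
V_3 = [(0.5122)(0) - (0.000625)(-0.0122)]/D = 0.0001675 V
I_R2 = (V_1 - V_2)/R2 = (0.001224 - 0)/2 = 0.0006121 A
|I_R2| = 0.0006121 A

Final answer: |I_R2| = 0.0006121 A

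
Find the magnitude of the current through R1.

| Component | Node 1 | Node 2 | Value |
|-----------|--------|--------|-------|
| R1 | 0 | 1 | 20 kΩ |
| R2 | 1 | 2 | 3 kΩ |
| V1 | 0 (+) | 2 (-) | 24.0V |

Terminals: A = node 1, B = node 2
Nodal analysis, taking node 2 as the 0 V reference.
Source V1 fixes V_0 = 24 V.
KCL at each unknown node (sum of currents leaving = 0; resistances in Ω):
  Node 1: (V_1 - 24)/20000 + (V_1 - 0)/3000 = 0
Collecting terms: 0.0003833 × V_1 = 0.0012  =>  V_1 = 3.13 V
I_R1 = (V_0 - V_1)/R1 = (24 - 3.13)/20000 = 0.001043 A
|I_R1| = 0.001043 A

Final answer: |I_R1| = 0.001043 A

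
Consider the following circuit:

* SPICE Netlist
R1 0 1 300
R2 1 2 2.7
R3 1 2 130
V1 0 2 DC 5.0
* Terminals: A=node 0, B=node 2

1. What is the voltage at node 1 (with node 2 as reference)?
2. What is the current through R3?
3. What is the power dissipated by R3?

Nodal analysis, taking node 2 as the 0 V reference.
Source V1 fixes V_0 = 5 V.
KCL at each unknown node (sum of currents leaving = 0; resistances in Ω):
  Node 1: (V_1 - 5)/300 + (V_1 - 0)/2.7 + (V_1 - 0)/130 = 0
Collecting terms: 0.3814 × V_1 = 0.01667  =>  V_1 = 0.0437 V
Part 1:
  Read off the nodal solution: V_1 = 0.0437 V
Part 2:
  I_R3 = (V_1 - V_2)/R3 = (0.0437 - 0)/130 = 0.0003361 A
  Magnitude: I_R3 = 0.0003361 A
Part 3:
  I_R3 = (V_1 - V_2)/R3 = (0.0437 - 0)/130 = 0.0003361 A
  P_R3 = I_R3² × R3 = (0.0003361)² × 130 = 0.00001469 W

Final answers:
1. V_1 = 0.0437 V
2. I_R3 = 0.0003361 A
3. P_R3 = 1.469e-05 W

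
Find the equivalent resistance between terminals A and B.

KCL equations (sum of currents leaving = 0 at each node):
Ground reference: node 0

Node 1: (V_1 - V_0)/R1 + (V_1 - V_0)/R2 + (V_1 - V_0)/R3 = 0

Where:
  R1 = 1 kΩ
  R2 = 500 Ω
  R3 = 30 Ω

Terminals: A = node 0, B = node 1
Reduce the network between node 0 (A) and node 1 (B) by series/parallel combination:
  Rp1 = R1 ‖ R2 ‖ R3 (parallel, all between nodes 0 and 1) = 1/(1/1000 + 1/500 + 1/30) = 27.52 Ω
R_eq = 27.52 Ω

Final answer: 27.52 Ω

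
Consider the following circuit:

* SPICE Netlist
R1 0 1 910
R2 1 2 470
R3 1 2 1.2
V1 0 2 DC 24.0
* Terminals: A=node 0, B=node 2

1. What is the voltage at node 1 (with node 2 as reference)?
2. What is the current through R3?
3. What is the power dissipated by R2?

Nodal analysis, taking node 2 as the 0 V reference.
Source V1 fixes V_0 = 24 V.
KCL at each unknown node (sum of currents leaving = 0; resistances in Ω):
  Node 1: (V_1 - 24)/910 + (V_1 - 0)/470 + (V_1 - 0)/1.2 = 0
Collecting terms: 0.8366 × V_1 = 0.02637  =>  V_1 = 0.03153 V
Part 1:
  Read off the nodal solution: V_1 = 0.03153 V
Part 2:
  I_R3 = (V_1 - V_2)/R3 = (0.03153 - 0)/1.2 = 0.02627 A
  Magnitude: I_R3 = 0.02627 A
Part 3:
  I_R2 = (V_1 - V_2)/R2 = (0.03153 - 0)/470 = 0.00006708 A
  P_R2 = I_R2² × R2 = (0.00006708)² × 470 = 0.000002115 W

Final answers:
1. V_1 = 0.03153 V
2. I_R3 = 0.02627 A
3. P_R2 = 2.115e-06 W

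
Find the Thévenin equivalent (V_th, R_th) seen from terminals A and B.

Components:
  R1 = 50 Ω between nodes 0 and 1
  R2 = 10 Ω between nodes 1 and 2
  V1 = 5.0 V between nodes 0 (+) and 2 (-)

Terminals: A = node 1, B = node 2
Step 1 — V_th is the open-circuit voltage V_A - V_B (nothing connected across the terminals).
Nodal analysis, taking node 2 as the 0 V reference.
Source V1 fixes V_0 = 5 V.
KCL at each unknown node (sum of currents leaving = 0; resistances in Ω):
  Node 1: (V_1 - 5)/50 + (V_1 - 0)/10 = 0
Collecting terms: 0.12 × V_1 = 0.1  =>  V_1 = 0.8333 V
V_th = V_1 - V_2 = 0.8333 - 0 = 0.8333 V
Step 2 — R_th: zero the source — replace V1 by a short circuit (node 2 merges into node 0) — and find the resistance seen between A (node 1) and B (node 0).
Reduce the network between node 1 (A) and node 0 (B) by series/parallel combination:
  Rp1 = R1 ‖ R2 (parallel, both between nodes 0 and 1) = 1/(1/50 + 1/10) = 8.333 Ω
R_th = 8.333 Ω

Final answer: V_th = 0.8333 V, R_th = 8.333 Ω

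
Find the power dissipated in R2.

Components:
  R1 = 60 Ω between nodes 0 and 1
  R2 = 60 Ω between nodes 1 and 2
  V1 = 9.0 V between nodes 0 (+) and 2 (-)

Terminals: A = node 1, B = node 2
Nodal analysis, taking node 2 as the 0 V reference.
Source V1 fixes V_0 = 9 V.
KCL at each unknown node (sum of currents leaving = 0; resistances in Ω):
  Node 1: (V_1 - 9)/60 + (V_1 - 0)/60 = 0
Collecting terms: 0.03333 × V_1 = 0.15  =>  V_1 = 4.5 V
I_R2 = (V_1 - V_2)/R2 = (4.5 - 0)/60 = 0.075 A
P_R2 = I_R2² × R2 = (0.075)² × 60 = 0.3375 W

Final answer: 0.3375 W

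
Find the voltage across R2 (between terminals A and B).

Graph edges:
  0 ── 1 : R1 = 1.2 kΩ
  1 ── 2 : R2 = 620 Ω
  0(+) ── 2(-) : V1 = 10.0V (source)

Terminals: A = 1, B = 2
R1 and R2 are in series across V1 (node 0 → node 1 → node 2), and the output A–B is taken across R2, so this is a voltage divider.
Series current: I = V1/(R1 + R2) = 10/(1200 + 620) = 10/1820 = 0.005495 A
V_R2 = I × R2 = V1 × R2/(R1 + R2) = 10 × 620/1820 = 3.407 V

Final answer: 3.407 V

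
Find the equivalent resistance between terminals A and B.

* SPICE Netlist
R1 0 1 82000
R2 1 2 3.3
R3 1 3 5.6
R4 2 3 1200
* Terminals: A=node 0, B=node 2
Reduce the network between node 0 (A) and node 2 (B) by series/parallel combination:
  Rs1 = R3 + R4 (series, joined only at node 3) = 5.6 + 1200 = 1206 Ω
  Rp1 = R2 ‖ Rs1 (parallel, both between nodes 1 and 2) = 1/(1/3.3 + 1/1206) = 3.291 Ω
  Rs2 = R1 + Rp1 (series, joined only at node 1) = 82000 + 3.291 = 82000 Ω
R_eq = 82 kΩ

Final answer: 82 kΩ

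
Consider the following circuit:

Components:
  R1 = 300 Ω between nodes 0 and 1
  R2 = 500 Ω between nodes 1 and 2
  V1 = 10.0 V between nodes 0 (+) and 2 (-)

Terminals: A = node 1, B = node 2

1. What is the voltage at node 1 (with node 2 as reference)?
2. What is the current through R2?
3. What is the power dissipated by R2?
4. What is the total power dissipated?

Nodal analysis, taking node 2 as the 0 V reference.
Source V1 fixes V_0 = 10 V.
KCL at each unknown node (sum of currents leaving = 0; resistances in Ω):
  Node 1: (V_1 - 10)/300 + (V_1 - 0)/500 = 0
Collecting terms: 0.005333 × V_1 = 0.03333  =>  V_1 = 6.25 V
Part 1:
  Read off the nodal solution: V_1 = 6.25 V
Part 2:
  I_R2 = (V_1 - V_2)/R2 = (6.25 - 0)/500 = 0.0125 A
  Magnitude: I_R2 = 0.0125 A
Part 3:
  I_R2 = (V_1 - V_2)/R2 = (6.25 - 0)/500 = 0.0125 A
  P_R2 = I_R2² × R2 = (0.0125)² × 500 = 0.07812 W
Part 4:
  Power in each resistor, P = (ΔV)²/R:
    P_R1 = (10 - 6.25)²/300 = 0.04688 W
    P_R2 = (6.25 - 0)²/500 = 0.07812 W
  P_total = P_R1 + P_R2 = 0.125 W

Final answers:
1. V_1 = 6.25 V
2. I_R2 = 0.0125 A
3. P_R2 = 0.07812 W
4. P_total = 0.125 W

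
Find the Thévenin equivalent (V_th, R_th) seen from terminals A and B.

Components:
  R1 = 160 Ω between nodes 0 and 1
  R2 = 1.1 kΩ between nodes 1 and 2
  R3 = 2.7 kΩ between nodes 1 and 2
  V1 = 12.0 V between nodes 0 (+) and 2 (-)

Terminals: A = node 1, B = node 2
Step 1 — V_th is the open-circuit voltage V_A - V_B (nothing connected across the terminals).
Nodal analysis, taking node 2 as the 0 V reference.
Source V1 fixes V_0 = 12 V.
KCL at each unknown node (sum of currents leaving = 0; resistances in Ω):
  Node 1: (V_1 - 12)/160 + (V_1 - 0)/1100 + (V_1 - 0)/2700 = 0
Collecting terms: 0.007529 × V_1 = 0.075  =>  V_1 = 9.961 V
V_th = V_1 - V_2 = 9.961 - 0 = 9.961 V
Step 2 — R_th: zero the source — replace V1 by a short circuit (node 2 merges into node 0) — and find the resistance seen between A (node 1) and B (node 0).
Reduce the network between node 1 (A) and node 0 (B) by series/parallel combination:
  Rp1 = R1 ‖ R2 ‖ R3 (parallel, all between nodes 0 and 1) = 1/(1/160 + 1/1100 + 1/2700) = 132.8 Ω
R_th = 132.8 Ω

Final answer: V_th = 9.961 V, R_th = 132.8 Ω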